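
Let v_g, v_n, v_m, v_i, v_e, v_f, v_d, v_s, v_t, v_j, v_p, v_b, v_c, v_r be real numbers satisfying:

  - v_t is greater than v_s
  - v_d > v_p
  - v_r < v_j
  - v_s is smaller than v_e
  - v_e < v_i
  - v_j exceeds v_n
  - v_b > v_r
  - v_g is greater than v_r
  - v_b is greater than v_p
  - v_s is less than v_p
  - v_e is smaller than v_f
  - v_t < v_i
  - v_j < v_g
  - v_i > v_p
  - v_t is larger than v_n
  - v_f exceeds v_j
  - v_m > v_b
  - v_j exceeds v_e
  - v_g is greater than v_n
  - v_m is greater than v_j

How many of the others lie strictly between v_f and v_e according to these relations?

The relations place v_e below v_f. An element lies strictly between them when it is forced above v_e and also forced below v_f.
Above v_e: {v_j, v_i, v_m, v_g}. Below v_f: {v_r, v_s, v_n, v_j}.
Intersection: {v_j} — 1.

1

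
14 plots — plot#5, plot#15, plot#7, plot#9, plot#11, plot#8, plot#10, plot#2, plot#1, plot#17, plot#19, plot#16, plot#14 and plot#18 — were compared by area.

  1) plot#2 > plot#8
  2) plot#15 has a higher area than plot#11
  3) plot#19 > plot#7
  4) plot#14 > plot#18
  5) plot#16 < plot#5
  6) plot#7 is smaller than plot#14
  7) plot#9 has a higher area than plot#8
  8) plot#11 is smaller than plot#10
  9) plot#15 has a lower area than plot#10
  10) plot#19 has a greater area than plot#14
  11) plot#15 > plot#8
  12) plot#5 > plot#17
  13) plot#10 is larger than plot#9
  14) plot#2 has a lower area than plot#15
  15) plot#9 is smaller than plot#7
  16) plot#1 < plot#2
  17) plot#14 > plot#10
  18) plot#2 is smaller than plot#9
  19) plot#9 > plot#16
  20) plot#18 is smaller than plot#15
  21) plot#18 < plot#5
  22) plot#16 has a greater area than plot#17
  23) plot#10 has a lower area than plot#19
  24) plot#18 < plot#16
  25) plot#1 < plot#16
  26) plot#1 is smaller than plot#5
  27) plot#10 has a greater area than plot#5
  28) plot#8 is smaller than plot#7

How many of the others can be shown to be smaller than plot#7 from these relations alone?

7

The elements the relations force below plot#7 are plot#18, plot#17, plot#1, plot#16, plot#8, plot#2, plot#9 — no chain reaches any other.
That is 7.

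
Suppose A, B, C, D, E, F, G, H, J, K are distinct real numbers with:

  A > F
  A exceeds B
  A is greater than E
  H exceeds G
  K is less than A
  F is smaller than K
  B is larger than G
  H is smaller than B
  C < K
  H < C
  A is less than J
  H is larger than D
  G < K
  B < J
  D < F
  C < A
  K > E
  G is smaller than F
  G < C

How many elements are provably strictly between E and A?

1

Chaining upward from E reaches: K, J.
Chaining downward from A reaches: D, G, H, F, C, B, K.
Strictly between E and A are those in both lists: K — 1 element.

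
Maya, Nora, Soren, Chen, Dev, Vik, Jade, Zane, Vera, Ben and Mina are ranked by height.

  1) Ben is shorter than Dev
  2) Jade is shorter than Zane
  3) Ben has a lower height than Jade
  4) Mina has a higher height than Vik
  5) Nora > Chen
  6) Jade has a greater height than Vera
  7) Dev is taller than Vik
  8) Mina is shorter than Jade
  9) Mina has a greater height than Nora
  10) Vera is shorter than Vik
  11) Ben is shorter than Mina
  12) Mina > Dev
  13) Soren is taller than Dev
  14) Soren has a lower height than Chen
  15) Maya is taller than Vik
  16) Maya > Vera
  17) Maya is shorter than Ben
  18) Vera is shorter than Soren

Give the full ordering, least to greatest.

The consecutive links are each given: Vera < Vik; Vik < Maya; Maya < Ben; Ben < Dev; Dev < Soren; Soren < Chen; Chen < Nora; Nora < Mina; Mina < Jade; Jade < Zane.

Vera < Vik < Maya < Ben < Dev < Soren < Chen < Nora < Mina < Jade < Zane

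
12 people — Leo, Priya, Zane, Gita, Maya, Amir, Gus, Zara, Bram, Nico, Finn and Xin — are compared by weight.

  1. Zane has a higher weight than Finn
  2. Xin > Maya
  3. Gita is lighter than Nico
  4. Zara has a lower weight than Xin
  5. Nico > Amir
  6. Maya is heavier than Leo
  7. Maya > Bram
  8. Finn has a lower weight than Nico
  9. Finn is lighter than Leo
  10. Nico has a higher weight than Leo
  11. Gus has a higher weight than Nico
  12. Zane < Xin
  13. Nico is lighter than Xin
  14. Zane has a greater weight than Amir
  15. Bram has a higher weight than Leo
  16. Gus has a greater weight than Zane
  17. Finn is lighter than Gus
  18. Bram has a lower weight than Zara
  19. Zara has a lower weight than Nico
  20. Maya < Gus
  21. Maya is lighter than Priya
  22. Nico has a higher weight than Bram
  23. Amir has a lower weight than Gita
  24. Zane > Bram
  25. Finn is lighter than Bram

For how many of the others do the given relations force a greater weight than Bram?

From Bram the given relations immediately reach Zara, Nico, Maya, Zane.
From those, Priya, Gus, Xin — 7 in total.
Nothing else is reachable above Bram; 7 in all.

7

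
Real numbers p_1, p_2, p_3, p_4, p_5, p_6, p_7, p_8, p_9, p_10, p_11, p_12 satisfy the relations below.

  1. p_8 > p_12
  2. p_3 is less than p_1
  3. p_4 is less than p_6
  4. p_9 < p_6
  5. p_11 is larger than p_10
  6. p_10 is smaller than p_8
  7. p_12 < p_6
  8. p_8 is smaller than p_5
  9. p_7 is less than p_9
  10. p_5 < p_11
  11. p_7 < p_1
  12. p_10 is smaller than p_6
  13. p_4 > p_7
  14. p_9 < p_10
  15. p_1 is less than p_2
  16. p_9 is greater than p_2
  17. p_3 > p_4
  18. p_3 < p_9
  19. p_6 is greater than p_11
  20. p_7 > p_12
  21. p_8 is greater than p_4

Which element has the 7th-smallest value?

The consecutive relations fix a unique order: p_12 < p_7 < p_4 < p_3 < p_1 < p_2 < p_9 < p_10 < p_8 < p_5 < p_11 < p_6.
Counting 7 from the smallest end gives p_9.

p_9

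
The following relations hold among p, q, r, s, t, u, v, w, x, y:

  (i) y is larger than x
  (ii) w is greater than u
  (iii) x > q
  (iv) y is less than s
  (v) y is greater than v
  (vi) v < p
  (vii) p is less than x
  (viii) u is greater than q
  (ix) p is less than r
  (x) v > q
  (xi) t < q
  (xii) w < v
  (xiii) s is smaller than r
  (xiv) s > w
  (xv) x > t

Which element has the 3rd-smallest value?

u

Piecing the relations together gives one ordering: t < q < u < w < v < p < x < y < s < r.
The 3rd smallest is u.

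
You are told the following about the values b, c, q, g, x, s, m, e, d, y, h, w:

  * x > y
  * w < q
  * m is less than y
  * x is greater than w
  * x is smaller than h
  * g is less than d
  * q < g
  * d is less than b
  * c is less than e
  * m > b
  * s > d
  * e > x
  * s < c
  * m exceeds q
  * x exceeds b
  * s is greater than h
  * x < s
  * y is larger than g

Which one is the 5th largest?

x

Chaining the given pairs: w < q < g < d < b < m < y < x < h < s < c < e.
Counting 5 from the largest end gives x.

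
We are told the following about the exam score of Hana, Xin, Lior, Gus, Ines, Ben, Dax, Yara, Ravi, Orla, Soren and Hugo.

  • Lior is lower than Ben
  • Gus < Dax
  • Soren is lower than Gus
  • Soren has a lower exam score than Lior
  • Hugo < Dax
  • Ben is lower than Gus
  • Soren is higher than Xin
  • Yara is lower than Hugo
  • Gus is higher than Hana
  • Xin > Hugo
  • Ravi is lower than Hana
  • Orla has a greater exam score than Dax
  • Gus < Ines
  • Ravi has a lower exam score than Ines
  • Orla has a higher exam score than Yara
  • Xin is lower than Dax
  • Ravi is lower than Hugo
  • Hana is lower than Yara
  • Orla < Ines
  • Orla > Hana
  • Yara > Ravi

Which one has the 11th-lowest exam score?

Piecing the relations together gives one ordering: Ravi < Hana < Yara < Hugo < Xin < Soren < Lior < Ben < Gus < Dax < Orla < Ines.
Counting 11 from the smallest end gives Orla.

Orla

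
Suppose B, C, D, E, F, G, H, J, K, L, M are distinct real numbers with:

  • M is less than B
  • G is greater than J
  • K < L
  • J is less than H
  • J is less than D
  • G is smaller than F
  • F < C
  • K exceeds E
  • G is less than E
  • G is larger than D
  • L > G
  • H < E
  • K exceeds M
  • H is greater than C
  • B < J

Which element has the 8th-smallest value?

H

Chaining the given pairs: M < B < J < D < G < F < C < H < E < K < L.
The 8th smallest is H.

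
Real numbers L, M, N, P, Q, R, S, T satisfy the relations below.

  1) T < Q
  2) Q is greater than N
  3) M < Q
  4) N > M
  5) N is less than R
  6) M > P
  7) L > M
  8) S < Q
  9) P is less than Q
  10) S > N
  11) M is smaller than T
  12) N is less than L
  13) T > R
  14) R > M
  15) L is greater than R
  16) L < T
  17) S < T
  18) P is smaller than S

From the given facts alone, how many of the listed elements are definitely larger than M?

6

Directly above M: N, R, L, T, Q.
One step further: S (6 so far).
Nothing else is reachable above M; 6 in all.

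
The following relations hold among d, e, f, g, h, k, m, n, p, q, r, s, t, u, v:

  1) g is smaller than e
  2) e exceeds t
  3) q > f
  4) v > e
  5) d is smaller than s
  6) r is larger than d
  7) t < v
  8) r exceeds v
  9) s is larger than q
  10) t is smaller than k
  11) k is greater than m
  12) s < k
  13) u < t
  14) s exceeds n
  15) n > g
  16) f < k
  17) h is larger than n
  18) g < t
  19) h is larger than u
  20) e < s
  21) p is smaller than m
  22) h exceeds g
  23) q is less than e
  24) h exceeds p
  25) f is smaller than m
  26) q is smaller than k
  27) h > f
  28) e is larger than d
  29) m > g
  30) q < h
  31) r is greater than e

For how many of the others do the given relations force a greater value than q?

From q the given relations immediately reach h, e, s, k.
From those, v, r — 6 in total.
No other element is forced above q by the given relations, so the count is 6.

6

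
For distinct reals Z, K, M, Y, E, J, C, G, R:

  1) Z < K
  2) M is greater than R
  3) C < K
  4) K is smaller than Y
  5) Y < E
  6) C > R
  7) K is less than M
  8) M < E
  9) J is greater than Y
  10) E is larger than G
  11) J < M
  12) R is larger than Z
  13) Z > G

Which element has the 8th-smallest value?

Piecing the relations together gives one ordering: G < Z < R < C < K < Y < J < M < E.
The 8th smallest is M.

M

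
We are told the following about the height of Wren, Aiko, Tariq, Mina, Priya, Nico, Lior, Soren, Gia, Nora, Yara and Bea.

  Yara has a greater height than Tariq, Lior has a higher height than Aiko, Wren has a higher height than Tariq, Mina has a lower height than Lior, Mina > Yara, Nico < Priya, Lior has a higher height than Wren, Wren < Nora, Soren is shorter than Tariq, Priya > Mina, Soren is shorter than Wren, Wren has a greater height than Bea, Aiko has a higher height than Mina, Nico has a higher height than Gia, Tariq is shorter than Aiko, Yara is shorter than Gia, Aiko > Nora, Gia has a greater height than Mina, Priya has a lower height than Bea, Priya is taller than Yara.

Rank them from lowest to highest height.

Soren < Tariq < Yara < Mina < Gia < Nico < Priya < Bea < Wren < Nora < Aiko < Lior

Nothing is placed below Soren, so it is least; from there Soren < Tariq; Tariq < Yara; Yara < Mina; Mina < Gia; Gia < Nico; Nico < Priya; Priya < Bea; Bea < Wren; Wren < Nora; Nora < Aiko; Aiko < Lior, each given directly.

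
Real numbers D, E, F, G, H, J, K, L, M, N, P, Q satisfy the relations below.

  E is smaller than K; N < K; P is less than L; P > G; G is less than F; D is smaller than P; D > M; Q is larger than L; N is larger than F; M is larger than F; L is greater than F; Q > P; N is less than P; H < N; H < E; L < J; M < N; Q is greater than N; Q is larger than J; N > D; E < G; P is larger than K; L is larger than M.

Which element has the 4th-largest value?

Piecing the relations together gives one ordering: H < E < G < F < M < D < N < K < P < L < J < Q.
Counting 4 from the largest end gives P.

P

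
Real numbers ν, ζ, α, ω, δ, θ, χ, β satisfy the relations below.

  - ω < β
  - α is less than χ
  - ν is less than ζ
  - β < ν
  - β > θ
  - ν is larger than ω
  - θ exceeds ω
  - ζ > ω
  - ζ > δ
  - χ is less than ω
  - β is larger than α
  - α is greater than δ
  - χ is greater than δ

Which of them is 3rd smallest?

Chaining the given pairs: δ < α < χ < ω < θ < β < ν < ζ.
The 3rd smallest is χ.

χ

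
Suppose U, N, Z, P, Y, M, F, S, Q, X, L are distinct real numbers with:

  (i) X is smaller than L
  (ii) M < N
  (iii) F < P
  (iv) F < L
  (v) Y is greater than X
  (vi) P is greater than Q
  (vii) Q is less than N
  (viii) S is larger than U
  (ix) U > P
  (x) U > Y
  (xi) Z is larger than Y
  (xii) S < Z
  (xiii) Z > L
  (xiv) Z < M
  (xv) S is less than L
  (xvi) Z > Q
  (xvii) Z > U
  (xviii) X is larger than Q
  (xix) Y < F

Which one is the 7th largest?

P

Chaining the given pairs: Q < X < Y < F < P < U < S < L < Z < M < N.
Counting 7 from the largest end gives P.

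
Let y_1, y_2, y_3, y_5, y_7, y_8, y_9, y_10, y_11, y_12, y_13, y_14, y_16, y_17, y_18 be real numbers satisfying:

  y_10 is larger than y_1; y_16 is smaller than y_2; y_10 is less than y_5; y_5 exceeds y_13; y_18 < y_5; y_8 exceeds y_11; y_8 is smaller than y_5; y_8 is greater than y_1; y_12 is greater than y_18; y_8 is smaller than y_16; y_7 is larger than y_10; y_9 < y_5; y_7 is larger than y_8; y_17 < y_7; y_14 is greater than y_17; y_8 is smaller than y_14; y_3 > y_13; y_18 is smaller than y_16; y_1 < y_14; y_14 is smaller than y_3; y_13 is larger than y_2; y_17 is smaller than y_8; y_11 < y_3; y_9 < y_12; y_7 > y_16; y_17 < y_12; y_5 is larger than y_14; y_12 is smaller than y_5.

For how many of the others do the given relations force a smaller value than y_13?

7

Directly below y_13: y_2.
One step further: y_16 (2 so far).
One step further: y_8, y_18 (4 so far).
One step further: y_17, y_11, y_1 (7 so far).
No other element is forced below y_13 by the given relations, so the count is 7.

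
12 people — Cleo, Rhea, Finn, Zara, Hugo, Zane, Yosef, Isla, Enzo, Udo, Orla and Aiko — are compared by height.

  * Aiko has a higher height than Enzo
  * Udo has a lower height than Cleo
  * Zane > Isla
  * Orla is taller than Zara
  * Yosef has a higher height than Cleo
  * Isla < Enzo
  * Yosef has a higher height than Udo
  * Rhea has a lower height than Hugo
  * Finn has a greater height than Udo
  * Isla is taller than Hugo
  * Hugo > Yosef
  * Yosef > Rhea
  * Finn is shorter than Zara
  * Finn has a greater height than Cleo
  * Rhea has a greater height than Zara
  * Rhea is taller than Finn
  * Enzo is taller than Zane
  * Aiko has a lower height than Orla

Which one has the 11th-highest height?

The consecutive relations fix a unique order: Udo < Cleo < Finn < Zara < Rhea < Yosef < Hugo < Isla < Zane < Enzo < Aiko < Orla.
The 11th largest is Cleo.

Cleo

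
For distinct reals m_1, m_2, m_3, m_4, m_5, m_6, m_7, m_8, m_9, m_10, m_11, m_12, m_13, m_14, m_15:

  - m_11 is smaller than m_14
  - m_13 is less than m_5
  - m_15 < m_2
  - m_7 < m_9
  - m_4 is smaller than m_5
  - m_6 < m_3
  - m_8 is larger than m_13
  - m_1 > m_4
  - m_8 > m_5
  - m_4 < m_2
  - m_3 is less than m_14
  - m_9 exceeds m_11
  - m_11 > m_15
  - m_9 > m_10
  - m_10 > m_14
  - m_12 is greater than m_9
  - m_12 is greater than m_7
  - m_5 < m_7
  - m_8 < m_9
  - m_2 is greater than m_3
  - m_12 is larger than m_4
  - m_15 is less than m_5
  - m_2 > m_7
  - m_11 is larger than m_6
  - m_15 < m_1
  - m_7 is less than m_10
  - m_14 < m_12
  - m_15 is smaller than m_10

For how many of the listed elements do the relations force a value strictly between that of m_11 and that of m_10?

1

Chaining upward from m_11 reaches: m_14, m_9, m_12.
Chaining downward from m_10 reaches: m_15, m_4, m_6, m_13, m_5, m_3, m_14, m_7.
Strictly between m_11 and m_10 are those in both lists: m_14 — 1 element.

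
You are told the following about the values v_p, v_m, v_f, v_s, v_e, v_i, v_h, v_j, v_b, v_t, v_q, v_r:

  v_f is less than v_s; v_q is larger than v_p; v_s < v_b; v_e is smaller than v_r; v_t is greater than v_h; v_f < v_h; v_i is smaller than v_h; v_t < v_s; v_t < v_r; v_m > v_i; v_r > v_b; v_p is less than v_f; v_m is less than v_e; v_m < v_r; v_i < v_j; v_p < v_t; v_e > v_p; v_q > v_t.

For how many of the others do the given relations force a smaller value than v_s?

Directly below v_s: v_f, v_t.
One step further: v_p, v_h (4 so far).
One step further: v_i (5 so far).
No other element is forced below v_s by the given relations, so the count is 5.

5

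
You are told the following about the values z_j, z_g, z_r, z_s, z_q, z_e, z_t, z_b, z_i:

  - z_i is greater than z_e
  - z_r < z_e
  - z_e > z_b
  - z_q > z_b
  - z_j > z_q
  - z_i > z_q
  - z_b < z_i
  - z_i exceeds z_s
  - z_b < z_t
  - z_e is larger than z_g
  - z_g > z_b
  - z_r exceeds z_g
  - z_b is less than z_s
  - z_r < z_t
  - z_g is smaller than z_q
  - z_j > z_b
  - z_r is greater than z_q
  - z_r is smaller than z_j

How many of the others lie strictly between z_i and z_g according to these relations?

The relations place z_g below z_i. An element lies strictly between them when it is forced above z_g and also forced below z_i.
Above z_g: {z_q, z_r, z_e, z_j, z_t}. Below z_i: {z_b, z_s, z_q, z_r, z_e}.
Intersection: {z_q, z_r, z_e} — 3.

3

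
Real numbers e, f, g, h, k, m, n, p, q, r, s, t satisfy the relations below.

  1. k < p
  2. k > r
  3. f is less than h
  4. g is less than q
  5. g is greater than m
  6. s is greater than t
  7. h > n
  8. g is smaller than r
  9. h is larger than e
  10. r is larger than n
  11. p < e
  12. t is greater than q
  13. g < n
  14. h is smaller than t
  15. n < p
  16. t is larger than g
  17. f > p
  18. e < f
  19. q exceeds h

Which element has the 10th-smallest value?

q

The consecutive relations fix a unique order: m < g < n < r < k < p < e < f < h < q < t < s.
The 10th smallest is q.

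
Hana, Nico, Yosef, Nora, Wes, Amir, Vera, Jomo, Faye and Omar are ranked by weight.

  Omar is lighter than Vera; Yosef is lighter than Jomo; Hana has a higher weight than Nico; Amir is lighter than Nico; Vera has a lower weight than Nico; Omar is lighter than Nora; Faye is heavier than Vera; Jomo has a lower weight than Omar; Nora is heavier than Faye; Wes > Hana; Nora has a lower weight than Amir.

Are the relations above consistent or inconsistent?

Every relation is compatible with Yosef < Jomo < Omar < Vera < Faye < Nora < Amir < Nico < Hana < Wes; the set is consistent.

consistent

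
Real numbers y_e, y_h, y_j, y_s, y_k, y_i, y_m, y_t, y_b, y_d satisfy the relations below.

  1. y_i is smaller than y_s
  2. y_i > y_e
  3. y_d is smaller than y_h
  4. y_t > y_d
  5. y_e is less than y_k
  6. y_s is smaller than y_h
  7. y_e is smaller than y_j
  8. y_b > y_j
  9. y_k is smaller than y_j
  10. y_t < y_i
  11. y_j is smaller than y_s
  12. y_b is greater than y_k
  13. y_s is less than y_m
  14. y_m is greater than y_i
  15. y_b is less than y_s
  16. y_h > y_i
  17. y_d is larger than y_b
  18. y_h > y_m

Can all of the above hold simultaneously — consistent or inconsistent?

consistent

Every relation is compatible with y_e < y_k < y_j < y_b < y_d < y_t < y_i < y_s < y_m < y_h; the set is consistent.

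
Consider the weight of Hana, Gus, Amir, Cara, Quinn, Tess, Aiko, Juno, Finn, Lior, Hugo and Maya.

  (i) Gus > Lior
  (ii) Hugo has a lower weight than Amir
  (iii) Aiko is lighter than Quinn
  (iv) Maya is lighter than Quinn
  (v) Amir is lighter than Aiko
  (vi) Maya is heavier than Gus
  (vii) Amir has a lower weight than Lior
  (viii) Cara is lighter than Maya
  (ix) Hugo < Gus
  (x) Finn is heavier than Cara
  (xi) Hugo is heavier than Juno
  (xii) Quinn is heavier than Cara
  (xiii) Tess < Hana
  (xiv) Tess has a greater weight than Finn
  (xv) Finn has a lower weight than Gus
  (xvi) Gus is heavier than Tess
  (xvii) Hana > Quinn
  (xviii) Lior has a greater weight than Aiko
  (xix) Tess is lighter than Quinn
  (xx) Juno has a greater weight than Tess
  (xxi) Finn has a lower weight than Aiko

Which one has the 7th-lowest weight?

Piecing the relations together gives one ordering: Cara < Finn < Tess < Juno < Hugo < Amir < Aiko < Lior < Gus < Maya < Quinn < Hana.
The 7th smallest is Aiko.

Aiko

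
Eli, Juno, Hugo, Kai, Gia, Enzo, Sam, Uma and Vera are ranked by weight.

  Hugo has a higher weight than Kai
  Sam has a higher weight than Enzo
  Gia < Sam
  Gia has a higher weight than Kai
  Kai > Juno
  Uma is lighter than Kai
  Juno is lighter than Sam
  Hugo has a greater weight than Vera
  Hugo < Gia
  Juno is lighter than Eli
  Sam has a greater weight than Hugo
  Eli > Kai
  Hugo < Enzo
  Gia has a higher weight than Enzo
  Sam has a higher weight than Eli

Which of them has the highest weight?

Chaining downward from Sam: directly below it, Juno, Hugo, Enzo, Gia, Eli; then Vera, Kai; then Uma.
That covers every other element, and nothing is given above Sam, so Sam is the highest weight.

Sam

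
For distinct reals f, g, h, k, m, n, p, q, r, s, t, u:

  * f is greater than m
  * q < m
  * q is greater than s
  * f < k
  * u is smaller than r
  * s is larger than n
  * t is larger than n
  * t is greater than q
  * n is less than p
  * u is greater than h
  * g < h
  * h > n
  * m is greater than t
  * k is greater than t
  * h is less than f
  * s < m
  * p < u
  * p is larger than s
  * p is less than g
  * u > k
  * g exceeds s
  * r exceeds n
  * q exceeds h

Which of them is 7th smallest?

The consecutive relations fix a unique order: n < s < p < g < h < q < t < m < f < k < u < r.
The 7th smallest is t.

t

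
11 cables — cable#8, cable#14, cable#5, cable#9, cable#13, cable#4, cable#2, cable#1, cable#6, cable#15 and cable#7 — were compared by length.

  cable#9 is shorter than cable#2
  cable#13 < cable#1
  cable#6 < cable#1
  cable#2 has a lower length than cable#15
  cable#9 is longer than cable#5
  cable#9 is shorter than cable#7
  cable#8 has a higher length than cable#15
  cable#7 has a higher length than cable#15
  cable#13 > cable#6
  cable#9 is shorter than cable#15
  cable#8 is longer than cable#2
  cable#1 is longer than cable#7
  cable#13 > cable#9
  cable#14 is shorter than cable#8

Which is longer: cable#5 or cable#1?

cable#1

cable#5 < cable#9 and cable#9 < cable#2 give cable#5 < cable#2.
With cable#2 < cable#15: cable#5 < cable#9 < cable#2 < cable#15.
Then cable#15 < cable#7 extends the chain to cable#7.
Then cable#7 < cable#1 extends the chain to cable#1.
So cable#5 < cable#1; cable#1 is the longer of the two.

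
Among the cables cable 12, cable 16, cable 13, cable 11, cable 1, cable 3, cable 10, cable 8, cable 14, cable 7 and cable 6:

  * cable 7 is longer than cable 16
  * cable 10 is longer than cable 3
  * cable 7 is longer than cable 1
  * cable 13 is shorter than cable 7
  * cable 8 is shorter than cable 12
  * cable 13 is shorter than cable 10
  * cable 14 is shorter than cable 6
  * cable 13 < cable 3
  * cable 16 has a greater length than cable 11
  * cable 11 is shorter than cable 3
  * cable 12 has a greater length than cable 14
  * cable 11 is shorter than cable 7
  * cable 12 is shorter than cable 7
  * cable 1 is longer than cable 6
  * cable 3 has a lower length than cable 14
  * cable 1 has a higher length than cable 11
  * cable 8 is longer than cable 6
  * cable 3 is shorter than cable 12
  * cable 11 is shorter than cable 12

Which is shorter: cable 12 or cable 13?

cable 13

cable 13 < cable 3 < cable 14 < cable 6 < cable 8 < cable 12, by transitivity through cable 3, cable 14, cable 6, cable 8.
So cable 13 < cable 12; cable 13 is the shorter of the two.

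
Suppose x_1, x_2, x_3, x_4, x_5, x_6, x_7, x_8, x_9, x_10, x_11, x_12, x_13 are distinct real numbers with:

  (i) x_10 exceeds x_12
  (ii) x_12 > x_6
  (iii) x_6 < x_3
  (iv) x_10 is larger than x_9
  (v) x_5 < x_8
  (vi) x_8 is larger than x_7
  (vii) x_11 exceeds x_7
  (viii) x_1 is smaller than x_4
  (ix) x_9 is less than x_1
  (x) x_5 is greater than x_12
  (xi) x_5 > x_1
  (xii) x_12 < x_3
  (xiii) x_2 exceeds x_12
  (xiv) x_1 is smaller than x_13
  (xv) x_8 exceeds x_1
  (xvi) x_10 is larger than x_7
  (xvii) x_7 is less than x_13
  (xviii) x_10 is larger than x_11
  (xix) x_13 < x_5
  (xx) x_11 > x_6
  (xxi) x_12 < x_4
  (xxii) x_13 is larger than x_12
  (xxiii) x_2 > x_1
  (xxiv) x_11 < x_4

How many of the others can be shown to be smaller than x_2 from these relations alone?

4

From x_2 the given relations immediately reach x_12, x_1.
From those, x_6, x_9 — 4 in total.
Nothing else is reachable below x_2; 4 in all.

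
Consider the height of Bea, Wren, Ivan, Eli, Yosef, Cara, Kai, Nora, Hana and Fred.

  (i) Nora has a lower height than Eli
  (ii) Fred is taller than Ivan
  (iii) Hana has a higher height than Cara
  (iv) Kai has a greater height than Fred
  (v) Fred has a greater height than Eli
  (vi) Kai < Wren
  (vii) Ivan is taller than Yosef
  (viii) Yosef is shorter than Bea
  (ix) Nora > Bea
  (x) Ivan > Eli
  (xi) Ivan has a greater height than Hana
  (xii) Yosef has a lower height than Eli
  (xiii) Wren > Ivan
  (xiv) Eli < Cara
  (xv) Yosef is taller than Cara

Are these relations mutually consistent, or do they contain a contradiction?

Chaining the given relations yields Yosef < Bea < Nora < Eli < Cara, so Yosef < Cara. But one relation states Cara < Yosef. These cannot both hold.

inconsistent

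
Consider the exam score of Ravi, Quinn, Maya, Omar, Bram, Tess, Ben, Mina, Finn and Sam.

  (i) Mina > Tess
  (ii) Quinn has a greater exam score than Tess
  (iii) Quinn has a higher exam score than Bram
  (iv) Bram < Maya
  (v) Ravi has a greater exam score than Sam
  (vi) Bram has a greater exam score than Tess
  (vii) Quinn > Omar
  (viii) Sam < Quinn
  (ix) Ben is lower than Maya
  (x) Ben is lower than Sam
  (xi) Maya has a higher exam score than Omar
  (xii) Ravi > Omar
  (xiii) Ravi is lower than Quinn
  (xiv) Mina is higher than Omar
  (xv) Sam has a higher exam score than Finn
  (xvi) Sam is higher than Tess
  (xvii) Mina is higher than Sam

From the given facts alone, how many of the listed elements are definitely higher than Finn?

4

The elements the relations force above Finn are Sam, Ravi, Mina, Quinn — no chain reaches any other.
That is 4.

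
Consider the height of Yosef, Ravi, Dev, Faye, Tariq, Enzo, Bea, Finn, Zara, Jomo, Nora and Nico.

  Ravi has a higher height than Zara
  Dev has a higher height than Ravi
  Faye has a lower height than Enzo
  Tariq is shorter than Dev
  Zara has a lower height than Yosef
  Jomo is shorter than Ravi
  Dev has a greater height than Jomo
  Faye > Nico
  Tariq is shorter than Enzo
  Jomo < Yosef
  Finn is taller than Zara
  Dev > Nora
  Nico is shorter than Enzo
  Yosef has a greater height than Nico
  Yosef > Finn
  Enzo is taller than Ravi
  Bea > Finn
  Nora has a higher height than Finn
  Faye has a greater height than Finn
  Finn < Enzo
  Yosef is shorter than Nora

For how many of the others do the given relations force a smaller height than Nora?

From Nora the given relations immediately reach Finn, Yosef.
From those, Jomo, Zara, Nico — 5 in total.
No other element is forced below Nora by the given relations, so the count is 5.

5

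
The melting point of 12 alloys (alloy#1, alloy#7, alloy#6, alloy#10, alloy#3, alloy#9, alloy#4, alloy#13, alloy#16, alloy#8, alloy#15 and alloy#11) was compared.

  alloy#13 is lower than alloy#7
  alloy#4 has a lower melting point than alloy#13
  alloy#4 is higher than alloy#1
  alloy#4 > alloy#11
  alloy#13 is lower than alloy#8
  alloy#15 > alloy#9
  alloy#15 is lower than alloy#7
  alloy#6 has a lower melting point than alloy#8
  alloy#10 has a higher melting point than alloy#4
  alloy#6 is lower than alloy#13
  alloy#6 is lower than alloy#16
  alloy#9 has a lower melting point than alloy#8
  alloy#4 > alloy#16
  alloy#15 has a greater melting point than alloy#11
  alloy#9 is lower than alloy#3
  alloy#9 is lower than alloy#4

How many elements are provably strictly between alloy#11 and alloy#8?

2

The relations place alloy#11 below alloy#8. An element lies strictly between them when it is forced above alloy#11 and also forced below alloy#8.
Above alloy#11: {alloy#4, alloy#15, alloy#10, alloy#13, alloy#7}. Below alloy#8: {alloy#6, alloy#1, alloy#9, alloy#16, alloy#4, alloy#13}.
Intersection: {alloy#4, alloy#13} — 2.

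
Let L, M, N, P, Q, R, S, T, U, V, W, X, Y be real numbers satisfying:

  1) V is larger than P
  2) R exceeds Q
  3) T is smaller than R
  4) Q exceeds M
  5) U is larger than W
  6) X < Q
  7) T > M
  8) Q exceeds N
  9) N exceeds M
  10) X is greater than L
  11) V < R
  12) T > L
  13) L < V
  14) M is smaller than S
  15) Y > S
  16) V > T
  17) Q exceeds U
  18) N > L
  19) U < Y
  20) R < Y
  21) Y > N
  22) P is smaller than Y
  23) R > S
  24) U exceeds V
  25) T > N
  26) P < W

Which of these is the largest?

Y

Chaining downward from Y: directly below it, N, P, S, U, R; then L, M, T, W, V, Q; then X.
That covers every other element, and nothing is given above Y, so Y is the largest.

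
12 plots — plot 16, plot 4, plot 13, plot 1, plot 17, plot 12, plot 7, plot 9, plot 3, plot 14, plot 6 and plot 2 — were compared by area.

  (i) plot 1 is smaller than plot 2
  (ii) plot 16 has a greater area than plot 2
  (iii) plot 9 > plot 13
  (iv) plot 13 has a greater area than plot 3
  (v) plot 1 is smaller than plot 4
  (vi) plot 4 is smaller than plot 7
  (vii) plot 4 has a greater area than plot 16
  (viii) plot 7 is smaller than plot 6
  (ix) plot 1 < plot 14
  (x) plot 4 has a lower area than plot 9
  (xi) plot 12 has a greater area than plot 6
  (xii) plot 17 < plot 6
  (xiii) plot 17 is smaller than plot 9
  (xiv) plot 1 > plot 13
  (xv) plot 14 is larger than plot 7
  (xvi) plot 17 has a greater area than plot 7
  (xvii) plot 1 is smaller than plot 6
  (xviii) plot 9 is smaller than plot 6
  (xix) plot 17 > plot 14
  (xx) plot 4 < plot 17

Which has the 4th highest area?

Piecing the relations together gives one ordering: plot 3 < plot 13 < plot 1 < plot 2 < plot 16 < plot 4 < plot 7 < plot 14 < plot 17 < plot 9 < plot 6 < plot 12.
The 4th largest is plot 17.

plot 17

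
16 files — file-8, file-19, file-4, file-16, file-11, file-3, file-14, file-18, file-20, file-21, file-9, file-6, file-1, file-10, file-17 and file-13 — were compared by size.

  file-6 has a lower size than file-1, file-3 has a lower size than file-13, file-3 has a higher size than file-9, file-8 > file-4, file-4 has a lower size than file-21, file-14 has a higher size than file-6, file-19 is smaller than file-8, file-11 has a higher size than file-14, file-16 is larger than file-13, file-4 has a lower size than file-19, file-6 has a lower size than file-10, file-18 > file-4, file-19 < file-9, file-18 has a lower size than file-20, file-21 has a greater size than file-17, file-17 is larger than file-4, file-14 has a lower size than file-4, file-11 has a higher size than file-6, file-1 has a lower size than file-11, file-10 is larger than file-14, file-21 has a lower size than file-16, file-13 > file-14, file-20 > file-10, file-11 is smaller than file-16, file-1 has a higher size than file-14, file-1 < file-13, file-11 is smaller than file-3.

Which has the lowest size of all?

file-6

Chaining upward from file-6: directly above it, file-14, file-1, file-10, file-11; then file-4, file-3, file-20, file-13, file-16; then file-19, file-17, file-8, file-18, file-21; then file-9.
That covers every other element, and nothing is given below file-6, so file-6 is the lowest size.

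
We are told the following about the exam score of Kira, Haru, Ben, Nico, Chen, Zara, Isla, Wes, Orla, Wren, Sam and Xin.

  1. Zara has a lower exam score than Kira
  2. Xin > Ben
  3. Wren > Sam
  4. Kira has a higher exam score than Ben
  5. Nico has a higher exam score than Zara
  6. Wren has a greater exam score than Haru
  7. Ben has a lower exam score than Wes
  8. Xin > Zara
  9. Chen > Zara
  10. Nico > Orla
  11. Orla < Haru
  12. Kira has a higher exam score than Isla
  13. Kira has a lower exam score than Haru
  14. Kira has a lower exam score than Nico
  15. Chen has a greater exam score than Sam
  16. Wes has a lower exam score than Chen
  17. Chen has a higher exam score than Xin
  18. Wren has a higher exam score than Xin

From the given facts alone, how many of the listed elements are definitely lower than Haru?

5

From Haru the given relations immediately reach Kira, Orla.
From those, Zara, Ben, Isla — 5 in total.
No other element is forced below Haru by the given relations, so the count is 5.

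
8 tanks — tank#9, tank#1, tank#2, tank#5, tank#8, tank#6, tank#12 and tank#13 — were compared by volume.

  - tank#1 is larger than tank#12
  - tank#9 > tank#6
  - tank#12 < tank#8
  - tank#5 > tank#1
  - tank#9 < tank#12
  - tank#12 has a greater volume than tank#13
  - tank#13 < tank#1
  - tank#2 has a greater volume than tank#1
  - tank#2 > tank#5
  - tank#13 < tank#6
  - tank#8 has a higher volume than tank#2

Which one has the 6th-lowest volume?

tank#5

The consecutive relations fix a unique order: tank#13 < tank#6 < tank#9 < tank#12 < tank#1 < tank#5 < tank#2 < tank#8.
The 6th smallest is tank#5.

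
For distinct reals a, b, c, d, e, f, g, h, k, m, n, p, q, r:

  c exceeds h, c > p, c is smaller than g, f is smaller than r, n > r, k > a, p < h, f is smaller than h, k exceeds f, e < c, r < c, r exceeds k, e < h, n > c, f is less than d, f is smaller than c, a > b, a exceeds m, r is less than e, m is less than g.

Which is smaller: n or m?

m

The relevant relations are m < a; a < k; k < r; r < c; c < n.
Chaining these gives m < a < k < r < c < n.
So m < n; m is the smaller of the two.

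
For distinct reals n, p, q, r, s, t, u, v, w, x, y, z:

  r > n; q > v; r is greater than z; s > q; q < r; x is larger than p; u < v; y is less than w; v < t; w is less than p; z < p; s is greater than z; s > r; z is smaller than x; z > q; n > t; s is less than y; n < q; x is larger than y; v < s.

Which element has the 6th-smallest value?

Chaining the given pairs: u < v < t < n < q < z < r < s < y < w < p < x.
The 6th smallest is z.

z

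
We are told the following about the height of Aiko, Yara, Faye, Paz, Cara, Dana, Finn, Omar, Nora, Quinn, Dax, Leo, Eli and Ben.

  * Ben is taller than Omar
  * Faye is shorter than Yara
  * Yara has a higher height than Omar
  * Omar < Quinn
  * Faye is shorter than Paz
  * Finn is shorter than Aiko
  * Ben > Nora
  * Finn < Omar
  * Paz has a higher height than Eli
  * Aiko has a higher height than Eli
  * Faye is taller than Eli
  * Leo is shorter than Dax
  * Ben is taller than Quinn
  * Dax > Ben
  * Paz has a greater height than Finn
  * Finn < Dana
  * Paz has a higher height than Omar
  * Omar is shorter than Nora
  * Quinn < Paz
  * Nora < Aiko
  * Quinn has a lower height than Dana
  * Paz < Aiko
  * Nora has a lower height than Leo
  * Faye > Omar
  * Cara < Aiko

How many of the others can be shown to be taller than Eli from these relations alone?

4

From Eli the given relations immediately reach Faye, Paz, Aiko.
From those, Yara — 4 in total.
Nothing else is reachable above Eli; 4 in all.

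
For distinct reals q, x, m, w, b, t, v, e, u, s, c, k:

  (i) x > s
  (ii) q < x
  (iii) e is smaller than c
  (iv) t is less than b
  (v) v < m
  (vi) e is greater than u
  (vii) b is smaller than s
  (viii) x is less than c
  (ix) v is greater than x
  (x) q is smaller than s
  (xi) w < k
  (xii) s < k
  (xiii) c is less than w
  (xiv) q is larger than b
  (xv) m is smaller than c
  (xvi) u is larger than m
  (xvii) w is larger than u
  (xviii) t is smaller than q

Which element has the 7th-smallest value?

m

Piecing the relations together gives one ordering: t < b < q < s < x < v < m < u < e < c < w < k.
Counting 7 from the smallest end gives m.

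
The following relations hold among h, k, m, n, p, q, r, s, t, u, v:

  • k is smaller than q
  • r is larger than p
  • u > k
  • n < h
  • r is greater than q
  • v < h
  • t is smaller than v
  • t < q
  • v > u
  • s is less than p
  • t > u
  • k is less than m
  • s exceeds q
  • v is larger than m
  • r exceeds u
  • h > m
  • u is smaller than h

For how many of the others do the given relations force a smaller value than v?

The elements the relations force below v are k, m, u, t — no chain reaches any other.
That is 4.

4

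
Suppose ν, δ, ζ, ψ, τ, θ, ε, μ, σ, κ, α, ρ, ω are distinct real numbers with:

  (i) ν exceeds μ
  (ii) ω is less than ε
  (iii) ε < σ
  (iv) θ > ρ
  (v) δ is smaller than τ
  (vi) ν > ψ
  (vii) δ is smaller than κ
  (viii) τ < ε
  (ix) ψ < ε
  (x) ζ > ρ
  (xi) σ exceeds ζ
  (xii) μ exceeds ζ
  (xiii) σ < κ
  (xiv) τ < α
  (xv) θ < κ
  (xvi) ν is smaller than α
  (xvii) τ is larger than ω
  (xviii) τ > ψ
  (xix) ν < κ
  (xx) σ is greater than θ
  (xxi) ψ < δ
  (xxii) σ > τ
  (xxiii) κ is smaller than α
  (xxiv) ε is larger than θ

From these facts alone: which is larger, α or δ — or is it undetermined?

α

Link the given pairs in sequence: δ < τ; τ < ε; ε < σ; σ < κ; κ < α.
Together: δ < τ < ε < σ < κ < α.
So α is larger.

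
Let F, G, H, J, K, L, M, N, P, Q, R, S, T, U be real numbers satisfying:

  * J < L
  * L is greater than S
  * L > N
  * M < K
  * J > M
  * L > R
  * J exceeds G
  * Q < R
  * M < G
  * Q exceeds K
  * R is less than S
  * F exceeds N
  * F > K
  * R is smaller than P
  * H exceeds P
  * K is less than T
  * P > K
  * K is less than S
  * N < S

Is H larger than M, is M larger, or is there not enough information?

H

Following the relations from M: M < K < Q < R < P < H.
So H is larger.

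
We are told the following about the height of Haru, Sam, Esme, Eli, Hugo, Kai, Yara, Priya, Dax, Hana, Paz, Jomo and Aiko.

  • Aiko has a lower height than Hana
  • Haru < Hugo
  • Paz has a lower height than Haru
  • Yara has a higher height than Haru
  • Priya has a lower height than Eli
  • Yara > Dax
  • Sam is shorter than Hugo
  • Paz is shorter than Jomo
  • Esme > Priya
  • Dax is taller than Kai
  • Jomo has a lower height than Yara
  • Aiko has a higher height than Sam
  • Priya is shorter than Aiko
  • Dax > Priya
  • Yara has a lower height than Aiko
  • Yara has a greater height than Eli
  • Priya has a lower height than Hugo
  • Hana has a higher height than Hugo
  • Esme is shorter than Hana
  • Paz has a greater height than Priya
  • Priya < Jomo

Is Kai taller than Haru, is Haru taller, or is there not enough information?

Following every chain through Kai: above Kai we get Dax, Yara, Aiko, Hana.
Haru is not reached, and no chain runs the other way from Haru to Kai.
So the given relations leave the order of Kai and Haru undetermined.

undetermined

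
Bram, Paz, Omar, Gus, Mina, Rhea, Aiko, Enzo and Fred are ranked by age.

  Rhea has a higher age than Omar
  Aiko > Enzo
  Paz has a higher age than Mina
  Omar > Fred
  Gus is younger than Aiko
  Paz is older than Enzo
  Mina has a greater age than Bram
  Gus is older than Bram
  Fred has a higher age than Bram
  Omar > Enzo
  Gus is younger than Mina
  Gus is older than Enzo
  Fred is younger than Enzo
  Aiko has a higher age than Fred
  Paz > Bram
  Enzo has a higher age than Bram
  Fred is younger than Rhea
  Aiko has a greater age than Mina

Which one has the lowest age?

Bram

Fred is not least since Bram < Fred; Enzo is not least since Fred < Enzo; Omar is not least since Enzo < Omar; Gus is not least since Enzo < Gus; Mina is not least since Gus < Mina; Aiko is not least since Gus < Aiko; Paz is not least since Bram < Paz; Rhea is not least since Omar < Rhea.
Only Bram has nothing below it, so Bram is the lowest age.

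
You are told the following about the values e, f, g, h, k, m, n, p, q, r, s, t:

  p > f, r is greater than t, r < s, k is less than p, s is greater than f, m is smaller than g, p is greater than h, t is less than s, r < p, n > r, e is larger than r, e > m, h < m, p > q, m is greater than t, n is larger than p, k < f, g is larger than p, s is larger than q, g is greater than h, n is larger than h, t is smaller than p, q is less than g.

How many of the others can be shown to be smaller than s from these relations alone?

5

From s the given relations immediately reach t, r, q, f.
From those, k — 5 in total.
No other element is forced below s by the given relations, so the count is 5.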